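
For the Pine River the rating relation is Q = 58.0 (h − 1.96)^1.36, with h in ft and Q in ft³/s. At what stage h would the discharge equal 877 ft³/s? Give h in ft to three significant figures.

h − h₀ = (Q/C)^(1/b) = (877/58.0)^(1/1.36) = 7.368 ft
h = 1.96 + 7.368 = 9.328 ft

9.33 ft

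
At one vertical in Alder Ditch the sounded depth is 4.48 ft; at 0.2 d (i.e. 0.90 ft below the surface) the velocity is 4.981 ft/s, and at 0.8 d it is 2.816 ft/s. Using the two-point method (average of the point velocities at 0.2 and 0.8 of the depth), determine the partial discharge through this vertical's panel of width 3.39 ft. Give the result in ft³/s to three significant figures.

59.2 ft³/s

v̄ = (4.981 + 2.816) / 2 = 3.899 ft/s
q = v̄ × d × w = 3.899 × 4.48 × 3.39 = 59.21 ft³/s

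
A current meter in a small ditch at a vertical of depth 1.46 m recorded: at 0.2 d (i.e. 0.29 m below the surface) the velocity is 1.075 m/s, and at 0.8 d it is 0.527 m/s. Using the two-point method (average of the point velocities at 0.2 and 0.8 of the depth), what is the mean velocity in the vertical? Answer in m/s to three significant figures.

v̄ = (1.075 + 0.527) / 2 = 0.8010 m/s

0.801 m/s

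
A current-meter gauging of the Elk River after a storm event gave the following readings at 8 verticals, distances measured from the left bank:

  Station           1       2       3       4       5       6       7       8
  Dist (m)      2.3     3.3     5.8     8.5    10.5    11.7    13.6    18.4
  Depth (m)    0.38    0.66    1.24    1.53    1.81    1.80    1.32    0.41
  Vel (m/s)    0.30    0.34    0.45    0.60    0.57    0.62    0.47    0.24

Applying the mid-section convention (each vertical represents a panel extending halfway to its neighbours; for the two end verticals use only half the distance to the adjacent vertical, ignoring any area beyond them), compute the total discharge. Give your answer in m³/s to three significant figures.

w_1 = (3.3 − 2.3)/2 = 0.5 m; q_1 = 0.30 × 0.38 × 0.5 = 0.05700 m³/s
w_2 = (5.8 − 2.3)/2 = 1.75 m; q_2 = 0.34 × 0.66 × 1.75 = 0.3927 m³/s
w_3 = (8.5 − 3.3)/2 = 2.6 m; q_3 = 0.45 × 1.24 × 2.6 = 1.451 m³/s
w_4 = (10.5 − 5.8)/2 = 2.35 m; q_4 = 0.60 × 1.53 × 2.35 = 2.157 m³/s
w_5 = (11.7 − 8.5)/2 = 1.6 m; q_5 = 0.57 × 1.81 × 1.6 = 1.651 m³/s
w_6 = (13.6 − 10.5)/2 = 1.55 m; q_6 = 0.62 × 1.80 × 1.55 = 1.730 m³/s
w_7 = (18.4 − 11.7)/2 = 3.35 m; q_7 = 0.47 × 1.32 × 3.35 = 2.078 m³/s
w_8 = (18.4 − 13.6)/2 = 2.4 m; q_8 = 0.24 × 0.41 × 2.4 = 0.2362 m³/s
Q = Σ qᵢ = 9.753 m³/s

9.75 m³/s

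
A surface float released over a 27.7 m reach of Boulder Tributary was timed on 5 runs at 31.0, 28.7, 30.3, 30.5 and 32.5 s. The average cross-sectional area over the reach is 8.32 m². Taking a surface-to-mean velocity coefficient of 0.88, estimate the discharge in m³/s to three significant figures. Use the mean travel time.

t̄ = (31.0 + 28.7 + 30.3 + 30.5 + 32.5) / 5 = 30.6 s
v_surface = L / t̄ = 27.7 / 30.6 = 0.9052 m/s
v_mean = 0.88 × 0.9052 = 0.7966 m/s
Q = A × v_mean = 8.32 × 0.7966 = 6.628 m³/s

6.63 m³/s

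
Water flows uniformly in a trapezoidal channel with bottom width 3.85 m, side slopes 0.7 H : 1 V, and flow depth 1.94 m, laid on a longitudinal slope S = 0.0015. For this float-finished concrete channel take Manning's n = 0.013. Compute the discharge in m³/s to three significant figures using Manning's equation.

33.5 m³/s

A = (b + z·y)·y = (3.85 + 0.7×1.94)×1.94 = 10.10 m²
P = b + 2y√(1+z²) = 3.85 + 2×1.94×√(1+0.7²) = 8.586 m
R = A/P = 10.10/8.586 = 1.177 m
Q = (1/n)·A·R^(2/3)·S^(1/2) = (1/0.013) × 10.10 × 1.177^(2/3) × 0.0015^(1/2) = 33.55 m³/s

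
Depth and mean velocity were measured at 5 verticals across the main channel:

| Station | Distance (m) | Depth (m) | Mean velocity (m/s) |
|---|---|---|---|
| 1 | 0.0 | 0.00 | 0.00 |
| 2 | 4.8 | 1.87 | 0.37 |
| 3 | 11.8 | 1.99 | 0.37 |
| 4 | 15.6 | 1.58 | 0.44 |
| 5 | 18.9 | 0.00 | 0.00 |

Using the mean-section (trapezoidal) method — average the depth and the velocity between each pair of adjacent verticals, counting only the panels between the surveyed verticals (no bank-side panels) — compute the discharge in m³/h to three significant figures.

32900 m³/h

Panel 1-2: Δb = 4.8 m, d̄ = (0.00+1.87)/2 = 0.935, v̄ = (0.00+0.37)/2 = 0.185 → q = 4.8×0.935×0.185 = 0.8303 m³/s
Panel 2-3: Δb = 7 m, d̄ = (1.87+1.99)/2 = 1.93, v̄ = (0.37+0.37)/2 = 0.37 → q = 7×1.93×0.37 = 4.999 m³/s
Panel 3-4: Δb = 3.8 m, d̄ = (1.99+1.58)/2 = 1.785, v̄ = (0.37+0.44)/2 = 0.405 → q = 3.8×1.785×0.405 = 2.747 m³/s
Panel 4-5: Δb = 3.3 m, d̄ = (1.58+0.00)/2 = 0.79, v̄ = (0.44+0.00)/2 = 0.22 → q = 3.3×0.79×0.22 = 0.5735 m³/s
Q = Σ q = 9.150 m³/s
= 9.150 × 3600 = 32940 m³/h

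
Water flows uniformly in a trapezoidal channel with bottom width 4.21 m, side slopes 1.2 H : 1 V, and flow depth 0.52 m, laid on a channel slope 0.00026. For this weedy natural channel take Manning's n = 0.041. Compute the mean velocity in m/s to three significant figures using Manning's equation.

A = (b + z·y)·y = (4.21 + 1.2×0.52)×0.52 = 2.514 m²
P = b + 2y√(1+z²) = 4.21 + 2×0.52×√(1+1.2²) = 5.835 m
R = A/P = 2.514/5.835 = 0.4308 m
Q = (1/n)·A·R^(2/3)·S^(1/2) = (1/0.041) × 2.514 × 0.4308^(2/3) × 0.00026^(1/2) = 0.5639 m³/s
V = Q/A = 0.5639/2.514 = 0.2243 m/s

0.224 m/s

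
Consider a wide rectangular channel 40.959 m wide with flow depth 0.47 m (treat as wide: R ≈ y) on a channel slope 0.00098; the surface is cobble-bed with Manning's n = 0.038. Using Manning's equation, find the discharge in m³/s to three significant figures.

A = b·y = 40.959 × 0.47 = 19.25 m²
Wide channel: R ≈ y = 0.47 m
Q = (1/n)·A·R^(2/3)·S^(1/2) = (1/0.038) × 19.25 × 0.4700^(2/3) × 0.00098^(1/2) = 9.587 m³/s

9.59 m³/s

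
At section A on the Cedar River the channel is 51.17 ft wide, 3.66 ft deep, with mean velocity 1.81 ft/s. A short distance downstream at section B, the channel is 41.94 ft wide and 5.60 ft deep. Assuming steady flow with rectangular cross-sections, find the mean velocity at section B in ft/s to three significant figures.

Q = A₁V₁ = (51.17×3.66) × 1.81 = 339.0 ft³/s
A₂ = 41.94 × 5.60 = 234.9 ft²
V₂ = Q/A₂ = 339.0/234.9 = 1.443 ft/s

1.44 ft/s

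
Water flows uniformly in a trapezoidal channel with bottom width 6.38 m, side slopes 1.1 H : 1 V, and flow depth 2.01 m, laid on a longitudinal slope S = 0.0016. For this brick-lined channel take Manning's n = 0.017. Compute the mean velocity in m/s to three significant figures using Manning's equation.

A = (b + z·y)·y = (6.38 + 1.1×2.01)×2.01 = 17.27 m²
P = b + 2y√(1+z²) = 6.38 + 2×2.01×√(1+1.1²) = 12.36 m
R = A/P = 17.27/12.36 = 1.398 m
Q = (1/n)·A·R^(2/3)·S^(1/2) = (1/0.017) × 17.27 × 1.398^(2/3) × 0.0016^(1/2) = 50.79 m³/s
V = Q/A = 50.79/17.27 = 2.941 m/s

2.94 m/s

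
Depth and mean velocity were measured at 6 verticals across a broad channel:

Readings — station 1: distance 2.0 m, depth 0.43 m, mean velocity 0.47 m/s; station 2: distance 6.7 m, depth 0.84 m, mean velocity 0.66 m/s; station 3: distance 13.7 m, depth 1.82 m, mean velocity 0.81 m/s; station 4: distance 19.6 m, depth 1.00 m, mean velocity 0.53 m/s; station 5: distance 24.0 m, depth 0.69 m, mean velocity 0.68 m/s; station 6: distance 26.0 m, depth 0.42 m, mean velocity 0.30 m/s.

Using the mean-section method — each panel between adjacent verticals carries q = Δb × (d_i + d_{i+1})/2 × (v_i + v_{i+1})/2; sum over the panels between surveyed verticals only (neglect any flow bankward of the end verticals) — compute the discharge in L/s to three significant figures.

Panel 1-2: Δb = 4.7 m, d̄ = (0.43+0.84)/2 = 0.635, v̄ = (0.47+0.66)/2 = 0.565 → q = 4.7×0.635×0.565 = 1.686 m³/s
Panel 2-3: Δb = 7 m, d̄ = (0.84+1.82)/2 = 1.33, v̄ = (0.66+0.81)/2 = 0.735 → q = 7×1.33×0.735 = 6.843 m³/s
Panel 3-4: Δb = 5.9 m, d̄ = (1.82+1.00)/2 = 1.41, v̄ = (0.81+0.53)/2 = 0.67 → q = 5.9×1.41×0.67 = 5.574 m³/s
Panel 4-5: Δb = 4.4 m, d̄ = (1.00+0.69)/2 = 0.845, v̄ = (0.53+0.68)/2 = 0.605 → q = 4.4×0.845×0.605 = 2.249 m³/s
Panel 5-6: Δb = 2 m, d̄ = (0.69+0.42)/2 = 0.555, v̄ = (0.68+0.30)/2 = 0.49 → q = 2×0.555×0.49 = 0.5439 m³/s
Q = Σ q = 16.90 m³/s
= 16.90 × 1000 = 16900 L/s

16900 L/s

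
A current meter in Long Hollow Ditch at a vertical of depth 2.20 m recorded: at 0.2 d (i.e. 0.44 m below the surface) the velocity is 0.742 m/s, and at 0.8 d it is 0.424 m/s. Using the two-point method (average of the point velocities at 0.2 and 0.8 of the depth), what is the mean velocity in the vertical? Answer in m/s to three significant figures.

v̄ = (0.742 + 0.424) / 2 = 0.5830 m/s

0.583 m/s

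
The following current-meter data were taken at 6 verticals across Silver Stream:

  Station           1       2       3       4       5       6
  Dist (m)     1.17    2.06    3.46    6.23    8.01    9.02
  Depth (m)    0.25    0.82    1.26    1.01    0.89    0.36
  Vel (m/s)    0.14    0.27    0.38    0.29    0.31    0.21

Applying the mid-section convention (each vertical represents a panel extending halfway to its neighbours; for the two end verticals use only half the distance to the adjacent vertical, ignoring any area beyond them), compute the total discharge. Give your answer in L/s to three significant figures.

w_1 = (2.06 − 1.17)/2 = 0.445 m; q_1 = 0.14 × 0.25 × 0.445 = 0.01558 m³/s
w_2 = (3.46 − 1.17)/2 = 1.145 m; q_2 = 0.27 × 0.82 × 1.145 = 0.2535 m³/s
w_3 = (6.23 − 2.06)/2 = 2.085 m; q_3 = 0.38 × 1.26 × 2.085 = 0.9983 m³/s
w_4 = (8.01 − 3.46)/2 = 2.275 m; q_4 = 0.29 × 1.01 × 2.275 = 0.6663 m³/s
w_5 = (9.02 − 6.23)/2 = 1.395 m; q_5 = 0.31 × 0.89 × 1.395 = 0.3849 m³/s
w_6 = (9.02 − 8.01)/2 = 0.505 m; q_6 = 0.21 × 0.36 × 0.505 = 0.03818 m³/s
Q = Σ qᵢ = 2.357 m³/s
= 2.357 × 1000 = 2357 L/s

2360 L/s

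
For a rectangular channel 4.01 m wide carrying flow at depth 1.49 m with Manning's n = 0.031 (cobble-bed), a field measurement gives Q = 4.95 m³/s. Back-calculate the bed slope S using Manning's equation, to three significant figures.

0.000813

A = b·y = 4.01 × 1.49 = 5.975 m²
P = b + 2y = 4.01 + 2×1.49 = 6.990 m
R = A/P = 5.975/6.990 = 0.8548 m
S = (Q·n / (1·A·R^(2/3)))² = (4.95×0.031 / (1×5.975×0.9007))² = 0.0008131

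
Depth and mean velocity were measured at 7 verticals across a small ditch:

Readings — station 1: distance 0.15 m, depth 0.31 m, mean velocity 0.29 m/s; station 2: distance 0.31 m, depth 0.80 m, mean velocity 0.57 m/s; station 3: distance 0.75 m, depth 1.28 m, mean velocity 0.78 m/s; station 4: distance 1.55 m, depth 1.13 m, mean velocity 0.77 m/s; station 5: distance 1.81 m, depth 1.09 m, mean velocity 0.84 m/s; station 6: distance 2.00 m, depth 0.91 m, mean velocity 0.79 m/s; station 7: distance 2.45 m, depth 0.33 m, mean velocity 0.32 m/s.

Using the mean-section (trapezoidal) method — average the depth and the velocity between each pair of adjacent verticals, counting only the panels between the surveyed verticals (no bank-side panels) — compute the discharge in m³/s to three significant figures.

Panel 1-2: Δb = 0.16 m, d̄ = (0.31+0.80)/2 = 0.555, v̄ = (0.29+0.57)/2 = 0.43 → q = 0.16×0.555×0.43 = 0.03818 m³/s
Panel 2-3: Δb = 0.44 m, d̄ = (0.80+1.28)/2 = 1.04, v̄ = (0.57+0.78)/2 = 0.675 → q = 0.44×1.04×0.675 = 0.3089 m³/s
Panel 3-4: Δb = 0.8 m, d̄ = (1.28+1.13)/2 = 1.205, v̄ = (0.78+0.77)/2 = 0.775 → q = 0.8×1.205×0.775 = 0.7471 m³/s
Panel 4-5: Δb = 0.26 m, d̄ = (1.13+1.09)/2 = 1.11, v̄ = (0.77+0.84)/2 = 0.805 → q = 0.26×1.11×0.805 = 0.2323 m³/s
Panel 5-6: Δb = 0.19 m, d̄ = (1.09+0.91)/2 = 1, v̄ = (0.84+0.79)/2 = 0.815 → q = 0.19×1×0.815 = 0.1549 m³/s
Panel 6-7: Δb = 0.45 m, d̄ = (0.91+0.33)/2 = 0.62, v̄ = (0.79+0.32)/2 = 0.555 → q = 0.45×0.62×0.555 = 0.1548 m³/s
Q = Σ q = 1.636 m³/s

1.64 m³/s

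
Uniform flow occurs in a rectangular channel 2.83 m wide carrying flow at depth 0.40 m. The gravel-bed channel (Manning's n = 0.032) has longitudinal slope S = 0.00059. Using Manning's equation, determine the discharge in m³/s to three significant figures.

0.395 m³/s

A = b·y = 2.83 × 0.40 = 1.132 m²
P = b + 2y = 2.83 + 2×0.40 = 3.630 m
R = A/P = 1.132/3.630 = 0.3118 m
Q = (1/n)·A·R^(2/3)·S^(1/2) = (1/0.032) × 1.132 × 0.3118^(2/3) × 0.00059^(1/2) = 0.3951 m³/s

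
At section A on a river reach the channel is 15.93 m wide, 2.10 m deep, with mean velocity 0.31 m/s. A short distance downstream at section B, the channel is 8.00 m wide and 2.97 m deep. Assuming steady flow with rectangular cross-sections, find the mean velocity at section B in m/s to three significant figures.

0.436 m/s

Q = A₁V₁ = (15.93×2.10) × 0.31 = 10.37 m³/s
A₂ = 8.00 × 2.97 = 23.76 m²
V₂ = Q/A₂ = 10.37/23.76 = 0.4365 m/s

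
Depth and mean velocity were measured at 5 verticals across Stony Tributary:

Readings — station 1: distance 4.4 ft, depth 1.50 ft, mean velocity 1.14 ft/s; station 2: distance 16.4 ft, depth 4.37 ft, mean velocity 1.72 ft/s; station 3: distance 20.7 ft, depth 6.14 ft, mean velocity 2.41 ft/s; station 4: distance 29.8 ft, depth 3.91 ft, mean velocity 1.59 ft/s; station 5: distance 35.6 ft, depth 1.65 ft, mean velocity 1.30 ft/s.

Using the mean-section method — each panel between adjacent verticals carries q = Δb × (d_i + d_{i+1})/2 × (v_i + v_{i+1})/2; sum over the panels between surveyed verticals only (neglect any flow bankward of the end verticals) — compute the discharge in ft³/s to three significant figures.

212 ft³/s

Panel 1-2: Δb = 12 ft, d̄ = (1.50+4.37)/2 = 2.935, v̄ = (1.14+1.72)/2 = 1.43 → q = 12×2.935×1.43 = 50.36 ft³/s
Panel 2-3: Δb = 4.3 ft, d̄ = (4.37+6.14)/2 = 5.255, v̄ = (1.72+2.41)/2 = 2.065 → q = 4.3×5.255×2.065 = 46.66 ft³/s
Panel 3-4: Δb = 9.1 ft, d̄ = (6.14+3.91)/2 = 5.025, v̄ = (2.41+1.59)/2 = 2 → q = 9.1×5.025×2 = 91.46 ft³/s
Panel 4-5: Δb = 5.8 ft, d̄ = (3.91+1.65)/2 = 2.78, v̄ = (1.59+1.30)/2 = 1.445 → q = 5.8×2.78×1.445 = 23.30 ft³/s
Q = Σ q = 211.8 ft³/s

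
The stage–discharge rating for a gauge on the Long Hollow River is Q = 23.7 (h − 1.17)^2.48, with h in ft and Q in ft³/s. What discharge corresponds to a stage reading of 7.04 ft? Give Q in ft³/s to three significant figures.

1910 ft³/s

Q = 23.7 × (7.04 − 1.17)^2.48 = 23.7 × 5.87^2.48 = 1910 ft³/s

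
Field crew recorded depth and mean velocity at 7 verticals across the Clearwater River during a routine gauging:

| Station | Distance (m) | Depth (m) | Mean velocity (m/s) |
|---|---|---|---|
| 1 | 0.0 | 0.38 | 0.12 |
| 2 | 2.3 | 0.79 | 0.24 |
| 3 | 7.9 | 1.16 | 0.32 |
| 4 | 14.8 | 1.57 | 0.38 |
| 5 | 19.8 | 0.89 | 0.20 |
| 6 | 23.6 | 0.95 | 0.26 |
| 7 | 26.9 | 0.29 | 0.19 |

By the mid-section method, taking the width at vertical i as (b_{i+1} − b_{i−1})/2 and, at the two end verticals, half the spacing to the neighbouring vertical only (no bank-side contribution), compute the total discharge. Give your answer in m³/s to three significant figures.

w_1 = (2.3 − 0.0)/2 = 1.15 m; q_1 = 0.12 × 0.38 × 1.15 = 0.05244 m³/s
w_2 = (7.9 − 0.0)/2 = 3.95 m; q_2 = 0.24 × 0.79 × 3.95 = 0.7489 m³/s
w_3 = (14.8 − 2.3)/2 = 6.25 m; q_3 = 0.32 × 1.16 × 6.25 = 2.320 m³/s
w_4 = (19.8 − 7.9)/2 = 5.95 m; q_4 = 0.38 × 1.57 × 5.95 = 3.550 m³/s
w_5 = (23.6 − 14.8)/2 = 4.4 m; q_5 = 0.20 × 0.89 × 4.4 = 0.7832 m³/s
w_6 = (26.9 − 19.8)/2 = 3.55 m; q_6 = 0.26 × 0.95 × 3.55 = 0.8769 m³/s
w_7 = (26.9 − 23.6)/2 = 1.65 m; q_7 = 0.19 × 0.29 × 1.65 = 0.09092 m³/s
Q = Σ qᵢ = 8.422 m³/s

8.42 m³/s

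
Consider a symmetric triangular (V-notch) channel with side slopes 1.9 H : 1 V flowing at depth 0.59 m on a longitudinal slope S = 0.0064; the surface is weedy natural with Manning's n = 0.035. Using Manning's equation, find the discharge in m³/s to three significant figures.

0.617 m³/s

A = z·y² = 1.9×0.59² = 0.6614 m²
P = 2y√(1+z²) = 2×0.59×√(1+1.9²) = 2.534 m
R = A/P = 0.6614/2.534 = 0.2611 m
Q = (1/n)·A·R^(2/3)·S^(1/2) = (1/0.035) × 0.6614 × 0.2611^(2/3) × 0.0064^(1/2) = 0.6175 m³/s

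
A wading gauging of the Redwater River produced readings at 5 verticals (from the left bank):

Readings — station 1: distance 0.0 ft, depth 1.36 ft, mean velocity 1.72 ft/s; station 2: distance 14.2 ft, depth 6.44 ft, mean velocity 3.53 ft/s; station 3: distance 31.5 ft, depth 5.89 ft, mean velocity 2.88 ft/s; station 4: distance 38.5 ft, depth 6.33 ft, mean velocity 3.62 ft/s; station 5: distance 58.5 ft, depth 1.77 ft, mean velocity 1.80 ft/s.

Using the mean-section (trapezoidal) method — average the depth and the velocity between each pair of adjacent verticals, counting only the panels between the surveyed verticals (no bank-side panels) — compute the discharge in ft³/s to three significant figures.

Panel 1-2: Δb = 14.2 ft, d̄ = (1.36+6.44)/2 = 3.9, v̄ = (1.72+3.53)/2 = 2.625 → q = 14.2×3.9×2.625 = 145.4 ft³/s
Panel 2-3: Δb = 17.3 ft, d̄ = (6.44+5.89)/2 = 6.165, v̄ = (3.53+2.88)/2 = 3.205 → q = 17.3×6.165×3.205 = 341.8 ft³/s
Panel 3-4: Δb = 7 ft, d̄ = (5.89+6.33)/2 = 6.11, v̄ = (2.88+3.62)/2 = 3.25 → q = 7×6.11×3.25 = 139.0 ft³/s
Panel 4-5: Δb = 20 ft, d̄ = (6.33+1.77)/2 = 4.05, v̄ = (3.62+1.80)/2 = 2.71 → q = 20×4.05×2.71 = 219.5 ft³/s
Q = Σ q = 845.7 ft³/s

846 ft³/s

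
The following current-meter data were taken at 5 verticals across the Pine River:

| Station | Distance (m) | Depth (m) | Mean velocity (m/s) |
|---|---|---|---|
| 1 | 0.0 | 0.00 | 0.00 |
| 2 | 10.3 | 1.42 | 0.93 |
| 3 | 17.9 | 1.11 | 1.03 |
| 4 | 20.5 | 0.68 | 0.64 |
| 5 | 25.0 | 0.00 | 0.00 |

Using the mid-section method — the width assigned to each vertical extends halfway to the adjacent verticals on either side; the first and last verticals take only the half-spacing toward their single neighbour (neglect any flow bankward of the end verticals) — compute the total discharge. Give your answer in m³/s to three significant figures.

19.2 m³/s

w_2 = (17.9 − 0.0)/2 = 8.95 m; q_2 = 0.93 × 1.42 × 8.95 = 11.82 m³/s
w_3 = (20.5 − 10.3)/2 = 5.1 m; q_3 = 1.03 × 1.11 × 5.1 = 5.831 m³/s
w_4 = (25.0 − 17.9)/2 = 3.55 m; q_4 = 0.64 × 0.68 × 3.55 = 1.545 m³/s
Stations 1, 5 contribute zero (depth or velocity is 0).
Q = Σ qᵢ = 19.20 m³/s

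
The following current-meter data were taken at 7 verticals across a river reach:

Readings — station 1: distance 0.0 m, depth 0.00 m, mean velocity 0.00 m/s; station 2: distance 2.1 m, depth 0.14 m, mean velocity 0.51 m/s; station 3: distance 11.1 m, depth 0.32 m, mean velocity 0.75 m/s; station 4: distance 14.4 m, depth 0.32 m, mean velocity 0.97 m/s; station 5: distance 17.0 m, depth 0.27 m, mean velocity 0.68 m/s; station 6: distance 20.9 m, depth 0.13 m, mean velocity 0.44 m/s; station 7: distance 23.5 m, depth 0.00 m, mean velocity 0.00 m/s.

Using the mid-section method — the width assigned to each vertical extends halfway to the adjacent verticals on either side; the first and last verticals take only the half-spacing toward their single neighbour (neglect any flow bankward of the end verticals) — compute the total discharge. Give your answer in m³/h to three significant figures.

12900 m³/h

w_2 = (11.1 − 0.0)/2 = 5.55 m; q_2 = 0.51 × 0.14 × 5.55 = 0.3963 m³/s
w_3 = (14.4 − 2.1)/2 = 6.15 m; q_3 = 0.75 × 0.32 × 6.15 = 1.476 m³/s
w_4 = (17.0 − 11.1)/2 = 2.95 m; q_4 = 0.97 × 0.32 × 2.95 = 0.9157 m³/s
w_5 = (20.9 − 14.4)/2 = 3.25 m; q_5 = 0.68 × 0.27 × 3.25 = 0.5967 m³/s
w_6 = (23.5 − 17.0)/2 = 3.25 m; q_6 = 0.44 × 0.13 × 3.25 = 0.1859 m³/s
Stations 1, 7 contribute zero (depth or velocity is 0).
Q = Σ qᵢ = 3.571 m³/s
= 3.571 × 3600 = 12850 m³/h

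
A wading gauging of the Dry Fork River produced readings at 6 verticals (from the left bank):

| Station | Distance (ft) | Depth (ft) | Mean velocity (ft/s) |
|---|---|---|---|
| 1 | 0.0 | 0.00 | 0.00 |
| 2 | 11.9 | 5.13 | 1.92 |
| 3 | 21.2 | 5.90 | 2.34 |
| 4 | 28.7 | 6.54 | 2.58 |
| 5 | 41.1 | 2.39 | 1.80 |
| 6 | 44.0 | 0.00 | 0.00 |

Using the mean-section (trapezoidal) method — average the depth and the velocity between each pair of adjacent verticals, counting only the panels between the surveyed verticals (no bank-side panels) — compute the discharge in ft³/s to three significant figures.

378 ft³/s

Panel 1-2: Δb = 11.9 ft, d̄ = (0.00+5.13)/2 = 2.565, v̄ = (0.00+1.92)/2 = 0.96 → q = 11.9×2.565×0.96 = 29.30 ft³/s
Panel 2-3: Δb = 9.3 ft, d̄ = (5.13+5.90)/2 = 5.515, v̄ = (1.92+2.34)/2 = 2.13 → q = 9.3×5.515×2.13 = 109.2 ft³/s
Panel 3-4: Δb = 7.5 ft, d̄ = (5.90+6.54)/2 = 6.22, v̄ = (2.34+2.58)/2 = 2.46 → q = 7.5×6.22×2.46 = 114.8 ft³/s
Panel 4-5: Δb = 12.4 ft, d̄ = (6.54+2.39)/2 = 4.465, v̄ = (2.58+1.80)/2 = 2.19 → q = 12.4×4.465×2.19 = 121.3 ft³/s
Panel 5-6: Δb = 2.9 ft, d̄ = (2.39+0.00)/2 = 1.195, v̄ = (1.80+0.00)/2 = 0.9 → q = 2.9×1.195×0.9 = 3.119 ft³/s
Q = Σ q = 377.7 ft³/s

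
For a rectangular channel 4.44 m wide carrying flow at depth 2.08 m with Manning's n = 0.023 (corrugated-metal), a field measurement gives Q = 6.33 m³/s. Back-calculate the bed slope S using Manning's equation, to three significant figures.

0.000226

A = b·y = 4.44 × 2.08 = 9.235 m²
P = b + 2y = 4.44 + 2×2.08 = 8.600 m
R = A/P = 9.235/8.600 = 1.074 m
S = (Q·n / (1·A·R^(2/3)))² = (6.33×0.023 / (1×9.235×1.049))² = 0.0002260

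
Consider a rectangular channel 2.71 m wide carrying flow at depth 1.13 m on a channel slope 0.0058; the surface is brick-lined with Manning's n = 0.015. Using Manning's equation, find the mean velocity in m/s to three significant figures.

A = b·y = 2.71 × 1.13 = 3.062 m²
P = b + 2y = 2.71 + 2×1.13 = 4.970 m
R = A/P = 3.062/4.970 = 0.6162 m
Q = (1/n)·A·R^(2/3)·S^(1/2) = (1/0.015) × 3.062 × 0.6162^(2/3) × 0.0058^(1/2) = 11.26 m³/s
V = Q/A = 11.26/3.062 = 3.676 m/s

3.68 m/s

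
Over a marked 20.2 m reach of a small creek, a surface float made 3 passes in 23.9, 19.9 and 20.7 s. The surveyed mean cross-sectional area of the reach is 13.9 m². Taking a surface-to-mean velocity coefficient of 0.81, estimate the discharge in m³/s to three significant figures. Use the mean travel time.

10.6 m³/s

t̄ = (23.9 + 19.9 + 20.7) / 3 = 21.5 s
v_surface = L / t̄ = 20.2 / 21.5 = 0.9395 m/s
v_mean = 0.81 × 0.9395 = 0.7610 m/s
Q = A × v_mean = 13.9 × 0.7610 = 10.58 m³/s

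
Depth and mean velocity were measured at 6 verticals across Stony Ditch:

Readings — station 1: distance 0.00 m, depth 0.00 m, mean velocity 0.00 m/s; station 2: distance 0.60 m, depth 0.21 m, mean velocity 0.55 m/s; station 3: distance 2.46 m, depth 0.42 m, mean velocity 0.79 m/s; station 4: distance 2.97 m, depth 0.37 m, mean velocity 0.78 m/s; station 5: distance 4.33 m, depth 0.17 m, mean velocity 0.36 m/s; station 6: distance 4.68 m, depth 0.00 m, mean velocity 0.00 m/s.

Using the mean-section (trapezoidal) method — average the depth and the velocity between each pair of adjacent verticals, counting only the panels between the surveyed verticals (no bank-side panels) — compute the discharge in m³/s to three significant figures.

Panel 1-2: Δb = 0.6 m, d̄ = (0.00+0.21)/2 = 0.105, v̄ = (0.00+0.55)/2 = 0.275 → q = 0.6×0.105×0.275 = 0.01733 m³/s
Panel 2-3: Δb = 1.86 m, d̄ = (0.21+0.42)/2 = 0.315, v̄ = (0.55+0.79)/2 = 0.67 → q = 1.86×0.315×0.67 = 0.3926 m³/s
Panel 3-4: Δb = 0.51 m, d̄ = (0.42+0.37)/2 = 0.395, v̄ = (0.79+0.78)/2 = 0.785 → q = 0.51×0.395×0.785 = 0.1581 m³/s
Panel 4-5: Δb = 1.36 m, d̄ = (0.37+0.17)/2 = 0.27, v̄ = (0.78+0.36)/2 = 0.57 → q = 1.36×0.27×0.57 = 0.2093 m³/s
Panel 5-6: Δb = 0.35 m, d̄ = (0.17+0.00)/2 = 0.085, v̄ = (0.36+0.00)/2 = 0.18 → q = 0.35×0.085×0.18 = 0.005355 m³/s
Q = Σ q = 0.7827 m³/s

0.783 m³/s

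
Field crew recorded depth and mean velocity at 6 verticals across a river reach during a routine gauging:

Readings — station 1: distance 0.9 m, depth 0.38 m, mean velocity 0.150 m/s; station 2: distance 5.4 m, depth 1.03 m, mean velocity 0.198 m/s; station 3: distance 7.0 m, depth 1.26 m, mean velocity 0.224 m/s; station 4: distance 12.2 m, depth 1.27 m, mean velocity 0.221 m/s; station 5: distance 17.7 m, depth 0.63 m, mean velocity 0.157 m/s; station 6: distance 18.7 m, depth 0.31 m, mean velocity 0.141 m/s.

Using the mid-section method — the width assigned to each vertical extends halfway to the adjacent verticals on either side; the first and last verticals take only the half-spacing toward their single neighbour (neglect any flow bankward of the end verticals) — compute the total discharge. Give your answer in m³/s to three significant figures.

w_1 = (5.4 − 0.9)/2 = 2.25 m; q_1 = 0.150 × 0.38 × 2.25 = 0.1283 m³/s
w_2 = (7.0 − 0.9)/2 = 3.05 m; q_2 = 0.198 × 1.03 × 3.05 = 0.6220 m³/s
w_3 = (12.2 − 5.4)/2 = 3.4 m; q_3 = 0.224 × 1.26 × 3.4 = 0.9596 m³/s
w_4 = (17.7 − 7.0)/2 = 5.35 m; q_4 = 0.221 × 1.27 × 5.35 = 1.502 m³/s
w_5 = (18.7 − 12.2)/2 = 3.25 m; q_5 = 0.157 × 0.63 × 3.25 = 0.3215 m³/s
w_6 = (18.7 − 17.7)/2 = 0.5 m; q_6 = 0.141 × 0.31 × 0.5 = 0.02186 m³/s
Q = Σ qᵢ = 3.555 m³/s

3.55 m³/s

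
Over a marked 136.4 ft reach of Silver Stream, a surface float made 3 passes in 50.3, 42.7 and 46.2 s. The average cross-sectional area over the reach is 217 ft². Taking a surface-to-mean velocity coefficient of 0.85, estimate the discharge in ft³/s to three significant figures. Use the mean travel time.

542 ft³/s

t̄ = (50.3 + 42.7 + 46.2) / 3 = 46.4 s
v_surface = L / t̄ = 136.4 / 46.4 = 2.940 ft/s
v_mean = 0.85 × 2.940 = 2.499 ft/s
Q = A × v_mean = 217 × 2.499 = 542.2 ft³/s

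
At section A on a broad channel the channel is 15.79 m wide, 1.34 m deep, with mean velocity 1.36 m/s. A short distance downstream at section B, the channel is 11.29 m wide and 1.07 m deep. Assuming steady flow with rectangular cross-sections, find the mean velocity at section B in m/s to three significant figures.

2.38 m/s

Q = A₁V₁ = (15.79×1.34) × 1.36 = 28.78 m³/s
A₂ = 11.29 × 1.07 = 12.08 m²
V₂ = Q/A₂ = 28.78/12.08 = 2.382 m/s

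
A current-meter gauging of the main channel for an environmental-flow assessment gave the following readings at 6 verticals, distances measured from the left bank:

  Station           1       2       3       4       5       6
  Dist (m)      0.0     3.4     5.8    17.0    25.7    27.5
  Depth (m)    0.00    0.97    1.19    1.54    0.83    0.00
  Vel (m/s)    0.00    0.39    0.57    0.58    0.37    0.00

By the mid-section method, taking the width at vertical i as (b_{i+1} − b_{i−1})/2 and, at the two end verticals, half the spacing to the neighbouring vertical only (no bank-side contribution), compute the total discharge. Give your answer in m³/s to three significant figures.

w_2 = (5.8 − 0.0)/2 = 2.9 m; q_2 = 0.39 × 0.97 × 2.9 = 1.097 m³/s
w_3 = (17.0 − 3.4)/2 = 6.8 m; q_3 = 0.57 × 1.19 × 6.8 = 4.612 m³/s
w_4 = (25.7 − 5.8)/2 = 9.95 m; q_4 = 0.58 × 1.54 × 9.95 = 8.887 m³/s
w_5 = (27.5 − 17.0)/2 = 5.25 m; q_5 = 0.37 × 0.83 × 5.25 = 1.612 m³/s
Stations 1, 6 contribute zero (depth or velocity is 0).
Q = Σ qᵢ = 16.21 m³/s

16.2 m³/s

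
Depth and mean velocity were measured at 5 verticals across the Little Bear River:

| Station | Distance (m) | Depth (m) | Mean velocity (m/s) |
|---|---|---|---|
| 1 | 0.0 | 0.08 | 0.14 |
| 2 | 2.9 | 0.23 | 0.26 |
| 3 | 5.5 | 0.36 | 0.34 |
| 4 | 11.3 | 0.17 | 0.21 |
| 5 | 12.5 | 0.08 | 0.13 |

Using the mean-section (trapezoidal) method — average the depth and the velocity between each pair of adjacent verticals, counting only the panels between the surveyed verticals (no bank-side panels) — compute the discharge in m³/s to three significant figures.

Panel 1-2: Δb = 2.9 m, d̄ = (0.08+0.23)/2 = 0.155, v̄ = (0.14+0.26)/2 = 0.2 → q = 2.9×0.155×0.2 = 0.08990 m³/s
Panel 2-3: Δb = 2.6 m, d̄ = (0.23+0.36)/2 = 0.295, v̄ = (0.26+0.34)/2 = 0.3 → q = 2.6×0.295×0.3 = 0.2301 m³/s
Panel 3-4: Δb = 5.8 m, d̄ = (0.36+0.17)/2 = 0.265, v̄ = (0.34+0.21)/2 = 0.275 → q = 5.8×0.265×0.275 = 0.4227 m³/s
Panel 4-5: Δb = 1.2 m, d̄ = (0.17+0.08)/2 = 0.125, v̄ = (0.21+0.13)/2 = 0.17 → q = 1.2×0.125×0.17 = 0.02550 m³/s
Q = Σ q = 0.7682 m³/s

0.768 m³/s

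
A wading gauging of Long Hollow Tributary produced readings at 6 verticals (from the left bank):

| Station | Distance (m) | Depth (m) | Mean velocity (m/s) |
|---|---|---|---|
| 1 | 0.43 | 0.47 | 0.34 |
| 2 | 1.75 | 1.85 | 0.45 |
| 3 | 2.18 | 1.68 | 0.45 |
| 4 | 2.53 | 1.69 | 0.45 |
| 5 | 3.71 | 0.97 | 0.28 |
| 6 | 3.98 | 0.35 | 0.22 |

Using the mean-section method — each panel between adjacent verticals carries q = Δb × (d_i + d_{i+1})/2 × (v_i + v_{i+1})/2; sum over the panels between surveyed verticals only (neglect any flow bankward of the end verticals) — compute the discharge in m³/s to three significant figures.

Panel 1-2: Δb = 1.32 m, d̄ = (0.47+1.85)/2 = 1.16, v̄ = (0.34+0.45)/2 = 0.395 → q = 1.32×1.16×0.395 = 0.6048 m³/s
Panel 2-3: Δb = 0.43 m, d̄ = (1.85+1.68)/2 = 1.765, v̄ = (0.45+0.45)/2 = 0.45 → q = 0.43×1.765×0.45 = 0.3415 m³/s
Panel 3-4: Δb = 0.35 m, d̄ = (1.68+1.69)/2 = 1.685, v̄ = (0.45+0.45)/2 = 0.45 → q = 0.35×1.685×0.45 = 0.2654 m³/s
Panel 4-5: Δb = 1.18 m, d̄ = (1.69+0.97)/2 = 1.33, v̄ = (0.45+0.28)/2 = 0.365 → q = 1.18×1.33×0.365 = 0.5728 m³/s
Panel 5-6: Δb = 0.27 m, d̄ = (0.97+0.35)/2 = 0.66, v̄ = (0.28+0.22)/2 = 0.25 → q = 0.27×0.66×0.25 = 0.04455 m³/s
Q = Σ q = 1.829 m³/s

1.83 m³/s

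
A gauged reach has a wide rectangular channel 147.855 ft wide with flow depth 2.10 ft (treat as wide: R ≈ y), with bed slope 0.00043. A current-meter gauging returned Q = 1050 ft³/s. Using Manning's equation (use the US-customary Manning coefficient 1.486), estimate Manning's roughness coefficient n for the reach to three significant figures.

0.0149

A = b·y = 147.855 × 2.10 = 310.5 ft²
Wide channel: R ≈ y = 2.10 ft
n = (1.486/Q)·A·R^(2/3)·S^(1/2) = (1.486/1050) × 310.5 × 1.640 × 0.02074 = 0.01494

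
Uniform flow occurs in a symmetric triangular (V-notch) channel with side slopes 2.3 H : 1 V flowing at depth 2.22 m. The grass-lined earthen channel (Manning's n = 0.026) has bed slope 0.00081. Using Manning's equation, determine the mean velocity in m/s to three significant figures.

A = z·y² = 2.3×2.22² = 11.34 m²
P = 2y√(1+z²) = 2×2.22×√(1+2.3²) = 11.14 m
R = A/P = 11.34/11.14 = 1.018 m
Q = (1/n)·A·R^(2/3)·S^(1/2) = (1/0.026) × 11.34 × 1.018^(2/3) × 0.00081^(1/2) = 12.56 m³/s
V = Q/A = 12.56/11.34 = 1.108 m/s

1.11 m/s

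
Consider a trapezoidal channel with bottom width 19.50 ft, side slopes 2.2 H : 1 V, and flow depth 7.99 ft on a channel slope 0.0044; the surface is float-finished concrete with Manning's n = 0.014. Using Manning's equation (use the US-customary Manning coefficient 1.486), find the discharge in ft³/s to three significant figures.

A = (b + z·y)·y = (19.50 + 2.2×7.99)×7.99 = 296.3 ft²
P = b + 2y√(1+z²) = 19.50 + 2×7.99×√(1+2.2²) = 58.12 ft
R = A/P = 296.3/58.12 = 5.097 ft
Q = (1.486/n)·A·R^(2/3)·S^(1/2) = (1.486/0.014) × 296.3 × 5.097^(2/3) × 0.0044^(1/2) = 6178 ft³/s

6180 ft³/s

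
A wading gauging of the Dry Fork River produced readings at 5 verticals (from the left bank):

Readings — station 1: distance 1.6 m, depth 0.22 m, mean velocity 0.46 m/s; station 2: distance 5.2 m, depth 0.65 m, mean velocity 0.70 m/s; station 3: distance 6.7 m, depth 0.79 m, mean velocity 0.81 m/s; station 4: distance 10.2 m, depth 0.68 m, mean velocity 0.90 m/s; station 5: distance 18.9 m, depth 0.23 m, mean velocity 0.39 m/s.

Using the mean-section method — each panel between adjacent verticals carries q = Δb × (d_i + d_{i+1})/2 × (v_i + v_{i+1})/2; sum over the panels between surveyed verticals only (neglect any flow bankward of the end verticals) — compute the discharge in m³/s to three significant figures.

Panel 1-2: Δb = 3.6 m, d̄ = (0.22+0.65)/2 = 0.435, v̄ = (0.46+0.70)/2 = 0.58 → q = 3.6×0.435×0.58 = 0.9083 m³/s
Panel 2-3: Δb = 1.5 m, d̄ = (0.65+0.79)/2 = 0.72, v̄ = (0.70+0.81)/2 = 0.755 → q = 1.5×0.72×0.755 = 0.8154 m³/s
Panel 3-4: Δb = 3.5 m, d̄ = (0.79+0.68)/2 = 0.735, v̄ = (0.81+0.90)/2 = 0.855 → q = 3.5×0.735×0.855 = 2.199 m³/s
Panel 4-5: Δb = 8.7 m, d̄ = (0.68+0.23)/2 = 0.455, v̄ = (0.90+0.39)/2 = 0.645 → q = 8.7×0.455×0.645 = 2.553 m³/s
Q = Σ q = 6.476 m³/s

6.48 m³/s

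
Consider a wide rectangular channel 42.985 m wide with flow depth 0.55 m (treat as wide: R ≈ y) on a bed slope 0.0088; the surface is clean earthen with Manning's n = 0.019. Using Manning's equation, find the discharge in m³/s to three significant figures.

78.4 m³/s

A = b·y = 42.985 × 0.55 = 23.64 m²
Wide channel: R ≈ y = 0.55 m
Q = (1/n)·A·R^(2/3)·S^(1/2) = (1/0.019) × 23.64 × 0.5500^(2/3) × 0.0088^(1/2) = 78.36 m³/s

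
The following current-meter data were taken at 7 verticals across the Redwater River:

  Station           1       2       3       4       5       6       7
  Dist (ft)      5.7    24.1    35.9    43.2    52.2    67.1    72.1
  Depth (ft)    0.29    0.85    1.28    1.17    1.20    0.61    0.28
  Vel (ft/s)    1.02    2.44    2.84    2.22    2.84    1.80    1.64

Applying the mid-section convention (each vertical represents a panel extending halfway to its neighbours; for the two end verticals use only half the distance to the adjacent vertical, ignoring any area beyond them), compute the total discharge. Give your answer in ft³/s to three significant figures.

143 ft³/s

w_1 = (24.1 − 5.7)/2 = 9.2 ft; q_1 = 1.02 × 0.29 × 9.2 = 2.721 ft³/s
w_2 = (35.9 − 5.7)/2 = 15.1 ft; q_2 = 2.44 × 0.85 × 15.1 = 31.32 ft³/s
w_3 = (43.2 − 24.1)/2 = 9.55 ft; q_3 = 2.84 × 1.28 × 9.55 = 34.72 ft³/s
w_4 = (52.2 − 35.9)/2 = 8.15 ft; q_4 = 2.22 × 1.17 × 8.15 = 21.17 ft³/s
w_5 = (67.1 − 43.2)/2 = 11.95 ft; q_5 = 2.84 × 1.20 × 11.95 = 40.73 ft³/s
w_6 = (72.1 − 52.2)/2 = 9.95 ft; q_6 = 1.80 × 0.61 × 9.95 = 10.93 ft³/s
w_7 = (72.1 − 67.1)/2 = 2.5 ft; q_7 = 1.64 × 0.28 × 2.5 = 1.148 ft³/s
Q = Σ qᵢ = 142.7 ft³/s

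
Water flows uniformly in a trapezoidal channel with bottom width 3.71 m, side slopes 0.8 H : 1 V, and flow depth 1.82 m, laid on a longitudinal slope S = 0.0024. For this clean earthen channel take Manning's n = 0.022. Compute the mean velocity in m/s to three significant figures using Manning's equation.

2.41 m/s

A = (b + z·y)·y = (3.71 + 0.8×1.82)×1.82 = 9.402 m²
P = b + 2y√(1+z²) = 3.71 + 2×1.82×√(1+0.8²) = 8.371 m
R = A/P = 9.402/8.371 = 1.123 m
Q = (1/n)·A·R^(2/3)·S^(1/2) = (1/0.022) × 9.402 × 1.123^(2/3) × 0.0024^(1/2) = 22.62 m³/s
V = Q/A = 22.62/9.402 = 2.406 m/s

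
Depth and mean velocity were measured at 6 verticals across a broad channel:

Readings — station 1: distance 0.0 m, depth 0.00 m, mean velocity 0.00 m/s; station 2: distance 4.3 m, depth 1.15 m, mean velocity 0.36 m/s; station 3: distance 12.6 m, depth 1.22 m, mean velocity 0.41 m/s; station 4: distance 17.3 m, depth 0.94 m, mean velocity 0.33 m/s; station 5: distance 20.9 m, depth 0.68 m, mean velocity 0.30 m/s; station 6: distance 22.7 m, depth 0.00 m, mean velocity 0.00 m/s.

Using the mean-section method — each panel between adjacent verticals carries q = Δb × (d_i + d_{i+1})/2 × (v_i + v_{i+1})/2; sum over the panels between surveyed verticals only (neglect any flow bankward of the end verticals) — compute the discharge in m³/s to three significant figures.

Panel 1-2: Δb = 4.3 m, d̄ = (0.00+1.15)/2 = 0.575, v̄ = (0.00+0.36)/2 = 0.18 → q = 4.3×0.575×0.18 = 0.4451 m³/s
Panel 2-3: Δb = 8.3 m, d̄ = (1.15+1.22)/2 = 1.185, v̄ = (0.36+0.41)/2 = 0.385 → q = 8.3×1.185×0.385 = 3.787 m³/s
Panel 3-4: Δb = 4.7 m, d̄ = (1.22+0.94)/2 = 1.08, v̄ = (0.41+0.33)/2 = 0.37 → q = 4.7×1.08×0.37 = 1.878 m³/s
Panel 4-5: Δb = 3.6 m, d̄ = (0.94+0.68)/2 = 0.81, v̄ = (0.33+0.30)/2 = 0.315 → q = 3.6×0.81×0.315 = 0.9185 m³/s
Panel 5-6: Δb = 1.8 m, d̄ = (0.68+0.00)/2 = 0.34, v̄ = (0.30+0.00)/2 = 0.15 → q = 1.8×0.34×0.15 = 0.09180 m³/s
Q = Σ q = 7.120 m³/s

7.12 m³/s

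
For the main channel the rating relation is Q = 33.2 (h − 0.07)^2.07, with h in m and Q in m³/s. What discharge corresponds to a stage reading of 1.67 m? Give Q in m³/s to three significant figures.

Q = 33.2 × (1.67 − 0.07)^2.07 = 33.2 × 1.6^2.07 = 87.83 m³/s

87.8 m³/s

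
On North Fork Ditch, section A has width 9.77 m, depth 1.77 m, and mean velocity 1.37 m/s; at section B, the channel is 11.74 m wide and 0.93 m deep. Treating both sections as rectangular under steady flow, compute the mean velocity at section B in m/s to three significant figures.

2.17 m/s

Q = A₁V₁ = (9.77×1.77) × 1.37 = 23.69 m³/s
A₂ = 11.74 × 0.93 = 10.92 m²
V₂ = Q/A₂ = 23.69/10.92 = 2.170 m/s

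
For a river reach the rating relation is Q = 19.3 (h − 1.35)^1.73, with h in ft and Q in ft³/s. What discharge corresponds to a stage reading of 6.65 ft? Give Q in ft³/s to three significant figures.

346 ft³/s

Q = 19.3 × (6.65 − 1.35)^1.73 = 19.3 × 5.3^1.73 = 345.6 ft³/s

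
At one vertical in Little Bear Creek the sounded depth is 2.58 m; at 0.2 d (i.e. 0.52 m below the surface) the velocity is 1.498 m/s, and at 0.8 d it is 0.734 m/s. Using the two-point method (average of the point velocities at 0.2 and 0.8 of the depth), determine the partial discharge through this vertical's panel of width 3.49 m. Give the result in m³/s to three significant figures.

10.0 m³/s

v̄ = (1.498 + 0.734) / 2 = 1.116 m/s
q = v̄ × d × w = 1.116 × 2.58 × 3.49 = 10.05 m³/s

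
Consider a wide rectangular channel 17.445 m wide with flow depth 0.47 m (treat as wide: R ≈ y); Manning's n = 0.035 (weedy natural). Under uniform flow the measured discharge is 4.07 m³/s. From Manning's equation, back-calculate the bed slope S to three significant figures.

A = b·y = 17.445 × 0.47 = 8.199 m²
Wide channel: R ≈ y = 0.47 m
S = (Q·n / (1·A·R^(2/3)))² = (4.07×0.035 / (1×8.199×0.6045))² = 0.0008260

0.000826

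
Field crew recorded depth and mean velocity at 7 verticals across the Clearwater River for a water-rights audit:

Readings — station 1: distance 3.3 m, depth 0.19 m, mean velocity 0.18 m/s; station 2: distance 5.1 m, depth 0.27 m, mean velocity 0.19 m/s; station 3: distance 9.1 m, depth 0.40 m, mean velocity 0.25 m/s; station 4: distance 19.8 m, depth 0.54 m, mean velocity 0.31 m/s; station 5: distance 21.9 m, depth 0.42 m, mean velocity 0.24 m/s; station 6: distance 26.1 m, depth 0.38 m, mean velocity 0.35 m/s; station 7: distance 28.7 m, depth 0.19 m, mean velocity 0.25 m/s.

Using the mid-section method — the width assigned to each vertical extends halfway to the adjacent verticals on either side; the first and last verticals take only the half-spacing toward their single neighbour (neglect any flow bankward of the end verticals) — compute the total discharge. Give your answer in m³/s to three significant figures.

w_1 = (5.1 − 3.3)/2 = 0.9 m; q_1 = 0.18 × 0.19 × 0.9 = 0.03078 m³/s
w_2 = (9.1 − 3.3)/2 = 2.9 m; q_2 = 0.19 × 0.27 × 2.9 = 0.1488 m³/s
w_3 = (19.8 − 5.1)/2 = 7.35 m; q_3 = 0.25 × 0.40 × 7.35 = 0.7350 m³/s
w_4 = (21.9 − 9.1)/2 = 6.4 m; q_4 = 0.31 × 0.54 × 6.4 = 1.071 m³/s
w_5 = (26.1 − 19.8)/2 = 3.15 m; q_5 = 0.24 × 0.42 × 3.15 = 0.3175 m³/s
w_6 = (28.7 − 21.9)/2 = 3.4 m; q_6 = 0.35 × 0.38 × 3.4 = 0.4522 m³/s
w_7 = (28.7 − 26.1)/2 = 1.3 m; q_7 = 0.25 × 0.19 × 1.3 = 0.06175 m³/s
Q = Σ qᵢ = 2.817 m³/s

2.82 m³/s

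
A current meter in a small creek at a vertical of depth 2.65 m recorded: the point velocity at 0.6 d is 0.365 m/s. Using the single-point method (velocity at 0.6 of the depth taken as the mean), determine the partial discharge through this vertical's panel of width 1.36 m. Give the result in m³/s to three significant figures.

v̄ = v₀.₆ = 0.365 m/s
q = v̄ × d × w = 0.3650 × 2.65 × 1.36 = 1.315 m³/s

1.32 m³/s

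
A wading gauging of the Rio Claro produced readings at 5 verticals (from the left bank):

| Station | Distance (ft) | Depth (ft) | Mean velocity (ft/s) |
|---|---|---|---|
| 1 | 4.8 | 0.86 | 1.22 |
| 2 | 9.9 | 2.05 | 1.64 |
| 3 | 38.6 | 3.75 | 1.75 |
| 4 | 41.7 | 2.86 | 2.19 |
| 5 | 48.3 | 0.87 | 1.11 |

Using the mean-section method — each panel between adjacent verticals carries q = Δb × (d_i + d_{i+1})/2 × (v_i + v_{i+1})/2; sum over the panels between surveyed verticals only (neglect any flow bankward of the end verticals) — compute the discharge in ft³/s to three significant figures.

Panel 1-2: Δb = 5.1 ft, d̄ = (0.86+2.05)/2 = 1.455, v̄ = (1.22+1.64)/2 = 1.43 → q = 5.1×1.455×1.43 = 10.61 ft³/s
Panel 2-3: Δb = 28.7 ft, d̄ = (2.05+3.75)/2 = 2.9, v̄ = (1.64+1.75)/2 = 1.695 → q = 28.7×2.9×1.695 = 141.1 ft³/s
Panel 3-4: Δb = 3.1 ft, d̄ = (3.75+2.86)/2 = 3.305, v̄ = (1.75+2.19)/2 = 1.97 → q = 3.1×3.305×1.97 = 20.18 ft³/s
Panel 4-5: Δb = 6.6 ft, d̄ = (2.86+0.87)/2 = 1.865, v̄ = (2.19+1.11)/2 = 1.65 → q = 6.6×1.865×1.65 = 20.31 ft³/s
Q = Σ q = 192.2 ft³/s

192 ft³/s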